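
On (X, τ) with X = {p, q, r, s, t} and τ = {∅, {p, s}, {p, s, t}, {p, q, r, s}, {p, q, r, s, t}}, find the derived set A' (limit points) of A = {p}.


A' = {q, r, s, t}

For each x ∈ X, list the open sets U ∈ τ with x ∈ U, then check whether U ∩ (A ∖ {x}) ≠ ∅ for every such U.
  x = p: open {p, s} ∋ x has {p, s} ∩ (A ∖ {p}) = ∅, so x is NOT a limit point.
  x = q: opens ∋ x are {p, q, r, s}, {p, q, r, s, t}; each meets A ∖ {q}, so x IS a limit point.
  x = r: opens ∋ x are {p, q, r, s}, {p, q, r, s, t}; each meets A ∖ {r}, so x IS a limit point.
  x = s: opens ∋ x are {p, s}, {p, s, t}, {p, q, r, s}, {p, q, r, s, t}; each meets A ∖ {s}, so x IS a limit point.
  x = t: opens ∋ x are {p, s, t}, {p, q, r, s, t}; each meets A ∖ {t}, so x IS a limit point.
Collecting: A' = {q, r, s, t}.


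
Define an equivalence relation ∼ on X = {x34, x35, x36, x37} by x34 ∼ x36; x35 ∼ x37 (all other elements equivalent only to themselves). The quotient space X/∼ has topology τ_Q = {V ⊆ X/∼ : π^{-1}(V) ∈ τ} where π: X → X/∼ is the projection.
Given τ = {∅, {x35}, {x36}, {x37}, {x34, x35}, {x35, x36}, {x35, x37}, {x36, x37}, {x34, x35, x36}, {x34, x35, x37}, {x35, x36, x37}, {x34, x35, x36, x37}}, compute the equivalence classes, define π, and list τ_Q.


X/∼ = {[x34=x36], [x35=x37]}; |τ_Q| = 3.

Equivalence classes: [x34=x36], [x35=x37].
Quotient map π: X → X/∼ sends x34 ↦ [x34=x36], x35 ↦ [x35=x37], x36 ↦ [x34=x36], x37 ↦ [x35=x37].
For each subset V ⊆ X/∼, compute π^{-1}(V) ⊆ X and check whether π^{-1}(V) ∈ τ. V is open in τ_Q iff π^{-1}(V) ∈ τ.
  V = {}: π^{-1}(V) = ∅ ∈ τ ✓.
  V = {[x34=x36]}: π^{-1}(V) = {x34, x36} ∉ τ ✗.
  V = {[x35=x37]}: π^{-1}(V) = {x35, x37} ∈ τ ✓.
  V = {[x34=x36], [x35=x37]}: π^{-1}(V) = {x34, x35, x36, x37} ∈ τ ✓.
Open sets in the quotient: τ_Q = {{}, {[x35=x37]}, {[x34=x36], [x35=x37]}} (3 elements).


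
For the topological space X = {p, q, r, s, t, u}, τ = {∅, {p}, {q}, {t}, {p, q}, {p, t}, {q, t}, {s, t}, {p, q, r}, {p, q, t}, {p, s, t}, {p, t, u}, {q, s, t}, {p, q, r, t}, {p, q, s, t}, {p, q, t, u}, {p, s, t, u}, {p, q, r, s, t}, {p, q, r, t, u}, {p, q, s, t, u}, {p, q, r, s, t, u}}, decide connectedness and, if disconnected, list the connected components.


(X, τ) is connected.

Find clopen sets (U ∈ τ with X ∖ U ∈ τ):
  U = ∅, X ∖ U = {p, q, r, s, t, u} — both open, so U is clopen.
  U = {p, q, r, s, t, u}, X ∖ U = ∅ — both open, so U is clopen.
Only trivial clopens (∅ and X) exist, so (X, τ) is connected.
Compute connected components by grouping points that agree on all clopens:
  component: {p, q, r, s, t, u}


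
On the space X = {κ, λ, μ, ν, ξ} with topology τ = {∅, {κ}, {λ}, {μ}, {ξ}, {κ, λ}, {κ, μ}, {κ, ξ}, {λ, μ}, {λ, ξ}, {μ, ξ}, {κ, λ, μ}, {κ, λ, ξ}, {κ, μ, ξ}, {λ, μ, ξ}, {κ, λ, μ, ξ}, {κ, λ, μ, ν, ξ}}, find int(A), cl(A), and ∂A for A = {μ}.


int(A) = {μ}, cl(A) = {μ, ν}, ∂A = {ν}.

Closed sets in (X, τ) are complements of opens:
  closed(X, τ) = {∅, {ν}, {κ, ν}, {λ, ν}, {μ, ν}, {ν, ξ}, {κ, λ, ν}, {κ, μ, ν}, {κ, ν, ξ}, {λ, μ, ν}, {λ, ν, ξ}, {μ, ν, ξ}, {κ, λ, μ, ν}, {κ, λ, ν, ξ}, {κ, μ, ν, ξ}, {λ, μ, ν, ξ}, {κ, λ, μ, ν, ξ}}.
int(A) = ⋃ {U ∈ τ : U ⊆ A}. Opens contained in A: ∅, {μ}.
Taking the union of these: int(A) = {μ}.
cl(A) = ⋂ {C closed : A ⊆ C}. Closed sets containing A: {μ, ν}, {κ, μ, ν}, {λ, μ, ν}, {μ, ν, ξ}, {κ, λ, μ, ν}, {κ, μ, ν, ξ}, {λ, μ, ν, ξ}, {κ, λ, μ, ν, ξ}.
Intersecting these: cl(A) = {μ, ν}.
∂A = cl(A) ∖ int(A) = {μ, ν} ∖ {μ} = {ν}.


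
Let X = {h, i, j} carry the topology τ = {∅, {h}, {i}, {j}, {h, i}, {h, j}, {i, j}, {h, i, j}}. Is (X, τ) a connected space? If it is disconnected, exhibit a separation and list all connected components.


(X, τ) is disconnected; components = [{h}, {i}, {j}].

Find clopen sets (U ∈ τ with X ∖ U ∈ τ):
  U = ∅, X ∖ U = {h, i, j} — both open, so U is clopen.
  U = {h}, X ∖ U = {i, j} — both open, so U is clopen.
  U = {i}, X ∖ U = {h, j} — both open, so U is clopen.
  U = {j}, X ∖ U = {h, i} — both open, so U is clopen.
  U = {h, i}, X ∖ U = {j} — both open, so U is clopen.
  U = {h, j}, X ∖ U = {i} — both open, so U is clopen.
  U = {i, j}, X ∖ U = {h} — both open, so U is clopen.
  U = {h, i, j}, X ∖ U = ∅ — both open, so U is clopen.
Nontrivial clopen(s) exist: e.g. {i, j}. So (X, τ) is disconnected.
Compute connected components by grouping points that agree on all clopens:
  component: {h}
  component: {i}
  component: {j}


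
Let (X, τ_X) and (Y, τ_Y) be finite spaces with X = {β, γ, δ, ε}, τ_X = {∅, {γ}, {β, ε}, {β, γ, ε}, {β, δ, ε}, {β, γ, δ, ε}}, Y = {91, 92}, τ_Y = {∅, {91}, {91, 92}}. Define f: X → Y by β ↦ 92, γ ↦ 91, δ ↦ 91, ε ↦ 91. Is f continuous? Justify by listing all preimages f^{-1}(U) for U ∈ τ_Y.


f is NOT continuous.

Compute f^{-1}(U) for each U ∈ τ_Y:
  U = ∅: f^{-1}(U) = ∅ ∈ τ_X ✓.
  U = {91}: f^{-1}(U) = {γ, δ, ε} ∉ τ_X ✗.
  U = {91, 92}: f^{-1}(U) = {β, γ, δ, ε} ∈ τ_X ✓.
Found U = {91} with f^{-1}(U) = {γ, δ, ε} not in τ_X. Therefore f is NOT continuous.


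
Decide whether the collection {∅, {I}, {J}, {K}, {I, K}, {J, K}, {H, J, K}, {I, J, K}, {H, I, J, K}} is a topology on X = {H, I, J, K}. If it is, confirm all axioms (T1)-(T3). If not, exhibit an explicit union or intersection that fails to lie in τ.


τ is NOT a topology on X.

Axiom (T1): ∅ ∈ τ? Yes; X ∈ τ? Yes.
Axiom (T2/T3): check pairwise unions and intersections of members of τ.
Counterexample for (T2): {I} ∪ {J} = {I, J} ∉ τ. Therefore τ is NOT a topology.


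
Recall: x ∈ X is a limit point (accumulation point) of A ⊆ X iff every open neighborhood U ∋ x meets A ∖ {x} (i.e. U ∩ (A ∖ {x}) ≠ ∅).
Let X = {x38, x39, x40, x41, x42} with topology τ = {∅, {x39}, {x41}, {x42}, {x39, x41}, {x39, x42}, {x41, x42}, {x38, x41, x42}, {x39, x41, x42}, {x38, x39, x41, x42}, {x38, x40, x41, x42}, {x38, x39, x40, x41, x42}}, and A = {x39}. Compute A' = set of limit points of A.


A' = ∅

For each x ∈ X, list the open sets U ∈ τ with x ∈ U, then check whether U ∩ (A ∖ {x}) ≠ ∅ for every such U.
  x = x38: open {x38, x41, x42} ∋ x has {x38, x41, x42} ∩ (A ∖ {x38}) = ∅, so x is NOT a limit point.
  x = x39: open {x39} ∋ x has {x39} ∩ (A ∖ {x39}) = ∅, so x is NOT a limit point.
  x = x40: open {x38, x40, x41, x42} ∋ x has {x38, x40, x41, x42} ∩ (A ∖ {x40}) = ∅, so x is NOT a limit point.
  x = x41: open {x41} ∋ x has {x41} ∩ (A ∖ {x41}) = ∅, so x is NOT a limit point.
  x = x42: open {x42} ∋ x has {x42} ∩ (A ∖ {x42}) = ∅, so x is NOT a limit point.
Collecting: A' = ∅.


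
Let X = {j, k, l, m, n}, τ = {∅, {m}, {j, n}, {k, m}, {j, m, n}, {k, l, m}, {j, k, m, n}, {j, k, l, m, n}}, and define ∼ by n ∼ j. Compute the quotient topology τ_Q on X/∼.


X/∼ = {[j=n], [k], [l], [m]}; |τ_Q| = 8.

Equivalence classes: [j=n], [k], [l], [m].
Quotient map π: X → X/∼ sends j ↦ [j=n], k ↦ [k], l ↦ [l], m ↦ [m], n ↦ [j=n].
For each subset V ⊆ X/∼, compute π^{-1}(V) ⊆ X and check whether π^{-1}(V) ∈ τ. V is open in τ_Q iff π^{-1}(V) ∈ τ.
  V = {}: π^{-1}(V) = ∅ ∈ τ ✓.
  V = {[j=n]}: π^{-1}(V) = {j, n} ∈ τ ✓.
  V = {[k]}: π^{-1}(V) = {k} ∉ τ ✗.
  V = {[j=n], [k]}: π^{-1}(V) = {j, k, n} ∉ τ ✗.
  V = {[l]}: π^{-1}(V) = {l} ∉ τ ✗.
  V = {[j=n], [l]}: π^{-1}(V) = {j, l, n} ∉ τ ✗.
  V = {[k], [l]}: π^{-1}(V) = {k, l} ∉ τ ✗.
  V = {[j=n], [k], [l]}: π^{-1}(V) = {j, k, l, n} ∉ τ ✗.
  V = {[m]}: π^{-1}(V) = {m} ∈ τ ✓.
  V = {[j=n], [m]}: π^{-1}(V) = {j, m, n} ∈ τ ✓.
  V = {[k], [m]}: π^{-1}(V) = {k, m} ∈ τ ✓.
  V = {[j=n], [k], [m]}: π^{-1}(V) = {j, k, m, n} ∈ τ ✓.
  V = {[l], [m]}: π^{-1}(V) = {l, m} ∉ τ ✗.
  V = {[j=n], [l], [m]}: π^{-1}(V) = {j, l, m, n} ∉ τ ✗.
  V = {[k], [l], [m]}: π^{-1}(V) = {k, l, m} ∈ τ ✓.
  V = {[j=n], [k], [l], [m]}: π^{-1}(V) = {j, k, l, m, n} ∈ τ ✓.
Open sets in the quotient: τ_Q = {{}, {[j=n]}, {[m]}, {[j=n], [m]}, {[k], [m]}, {[j=n], [k], [m]}, {[k], [l], [m]}, {[j=n], [k], [l], [m]}} (8 elements).


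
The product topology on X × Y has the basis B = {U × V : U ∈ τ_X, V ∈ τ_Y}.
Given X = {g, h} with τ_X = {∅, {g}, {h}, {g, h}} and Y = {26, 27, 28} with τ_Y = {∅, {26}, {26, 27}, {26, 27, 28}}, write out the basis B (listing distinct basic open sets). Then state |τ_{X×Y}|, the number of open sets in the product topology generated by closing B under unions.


Basis B = {∅ × ∅, {g} × {26}, {h} × {26}, {g} × {26, 27}, {g, h} × {26}, {h} × {26, 27}, {g} × {26, 27, 28}, {h} × {26, 27, 28}, {g, h} × {26, 27}, {g, h} × {26, 27, 28}}; |τ_{X×Y}| = 16.

Enumerate products U × V with U ∈ τ_X, V ∈ τ_Y (deduplicated):
  ∅ × ∅ = {} (∅)
  {g} × {26} = {(g,26)}
  {h} × {26} = {(h,26)}
  {g} × {26, 27} = {(g,26), (g,27)}
  {g, h} × {26} = {(g,26), (h,26)}
  {h} × {26, 27} = {(h,26), (h,27)}
  {g} × {26, 27, 28} = {(g,26), (g,27), (g,28)}
  {h} × {26, 27, 28} = {(h,26), (h,27), (h,28)}
  {g, h} × {26, 27} = {(g,26), (g,27), (h,26), (h,27)}
  {g, h} × {26, 27, 28} = {(g,26), (g,27), (g,28), (h,26), (h,27), (h,28)}
These 10 distinct sets form the basis B.
Close under arbitrary unions to get τ_{X×Y}; counting gives |τ_{X×Y}| = 16.


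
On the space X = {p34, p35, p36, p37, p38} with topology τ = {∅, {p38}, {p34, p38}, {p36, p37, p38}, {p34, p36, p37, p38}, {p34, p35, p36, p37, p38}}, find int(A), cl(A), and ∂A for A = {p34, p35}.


int(A) = ∅, cl(A) = {p34, p35}, ∂A = {p34, p35}.

Closed sets in (X, τ) are complements of opens:
  closed(X, τ) = {∅, {p35}, {p34, p35}, {p35, p36, p37}, {p34, p35, p36, p37}, {p34, p35, p36, p37, p38}}.
int(A) = ⋃ {U ∈ τ : U ⊆ A}. Opens contained in A: ∅.
Taking the union of these: int(A) = ∅.
cl(A) = ⋂ {C closed : A ⊆ C}. Closed sets containing A: {p34, p35}, {p34, p35, p36, p37}, {p34, p35, p36, p37, p38}.
Intersecting these: cl(A) = {p34, p35}.
∂A = cl(A) ∖ int(A) = {p34, p35} ∖ ∅ = {p34, p35}.


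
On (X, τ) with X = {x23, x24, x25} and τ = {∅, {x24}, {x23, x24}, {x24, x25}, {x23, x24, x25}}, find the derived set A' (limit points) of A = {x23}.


A' = ∅

For each x ∈ X, list the open sets U ∈ τ with x ∈ U, then check whether U ∩ (A ∖ {x}) ≠ ∅ for every such U.
  x = x23: open {x23, x24} ∋ x has {x23, x24} ∩ (A ∖ {x23}) = ∅, so x is NOT a limit point.
  x = x24: open {x24} ∋ x has {x24} ∩ (A ∖ {x24}) = ∅, so x is NOT a limit point.
  x = x25: open {x24, x25} ∋ x has {x24, x25} ∩ (A ∖ {x25}) = ∅, so x is NOT a limit point.
Collecting: A' = ∅.


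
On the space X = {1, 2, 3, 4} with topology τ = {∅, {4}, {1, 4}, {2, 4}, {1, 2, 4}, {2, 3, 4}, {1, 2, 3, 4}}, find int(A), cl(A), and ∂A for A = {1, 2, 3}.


int(A) = ∅, cl(A) = {1, 2, 3}, ∂A = {1, 2, 3}.

Closed sets in (X, τ) are complements of opens:
  closed(X, τ) = {∅, {1}, {3}, {1, 3}, {2, 3}, {1, 2, 3}, {1, 2, 3, 4}}.
int(A) = ⋃ {U ∈ τ : U ⊆ A}. Opens contained in A: ∅.
Taking the union of these: int(A) = ∅.
cl(A) = ⋂ {C closed : A ⊆ C}. Closed sets containing A: {1, 2, 3}, {1, 2, 3, 4}.
Intersecting these: cl(A) = {1, 2, 3}.
∂A = cl(A) ∖ int(A) = {1, 2, 3} ∖ ∅ = {1, 2, 3}.


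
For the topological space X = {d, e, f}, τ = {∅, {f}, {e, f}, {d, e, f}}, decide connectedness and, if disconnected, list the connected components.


(X, τ) is connected.

Find clopen sets (U ∈ τ with X ∖ U ∈ τ):
  U = ∅, X ∖ U = {d, e, f} — both open, so U is clopen.
  U = {d, e, f}, X ∖ U = ∅ — both open, so U is clopen.
Only trivial clopens (∅ and X) exist, so (X, τ) is connected.
Compute connected components by grouping points that agree on all clopens:
  component: {d, e, f}


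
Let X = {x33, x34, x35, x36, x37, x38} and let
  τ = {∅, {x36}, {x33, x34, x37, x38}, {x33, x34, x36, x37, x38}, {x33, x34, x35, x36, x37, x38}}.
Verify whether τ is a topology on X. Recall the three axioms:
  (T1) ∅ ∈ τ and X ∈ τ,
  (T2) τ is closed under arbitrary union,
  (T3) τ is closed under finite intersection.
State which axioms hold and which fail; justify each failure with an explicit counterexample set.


τ IS a topology on X.

Axiom (T1): ∅ ∈ τ? Yes; X ∈ τ? Yes.
Axiom (T2/T3): check pairwise unions and intersections of members of τ.
All pairwise intersections and unions checked — each lies in τ. Therefore τ satisfies (T1), (T2), (T3): it IS a topology on X.


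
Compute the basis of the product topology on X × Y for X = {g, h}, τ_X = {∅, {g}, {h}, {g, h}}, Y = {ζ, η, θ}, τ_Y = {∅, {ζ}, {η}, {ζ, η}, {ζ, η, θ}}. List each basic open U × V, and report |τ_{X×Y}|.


Basis B = {∅ × ∅, {g} × {ζ}, {g} × {η}, {h} × {ζ}, {h} × {η}, {g} × {ζ, η}, {g, h} × {ζ}, {g, h} × {η}, {h} × {ζ, η}, {g} × {ζ, η, θ}, {h} × {ζ, η, θ}, {g, h} × {ζ, η}, {g, h} × {ζ, η, θ}}; |τ_{X×Y}| = 25.

Enumerate products U × V with U ∈ τ_X, V ∈ τ_Y (deduplicated):
  ∅ × ∅ = {} (∅)
  {g} × {ζ} = {(g,ζ)}
  {g} × {η} = {(g,η)}
  {h} × {ζ} = {(h,ζ)}
  {h} × {η} = {(h,η)}
  {g} × {ζ, η} = {(g,ζ), (g,η)}
  {g, h} × {ζ} = {(g,ζ), (h,ζ)}
  {g, h} × {η} = {(g,η), (h,η)}
  {h} × {ζ, η} = {(h,ζ), (h,η)}
  {g} × {ζ, η, θ} = {(g,ζ), (g,η), (g,θ)}
  {h} × {ζ, η, θ} = {(h,ζ), (h,η), (h,θ)}
  {g, h} × {ζ, η} = {(g,ζ), (g,η), (h,ζ), (h,η)}
  {g, h} × {ζ, η, θ} = {(g,ζ), (g,η), (g,θ), (h,ζ), (h,η), (h,θ)}
These 13 distinct sets form the basis B.
Close under arbitrary unions to get τ_{X×Y}; counting gives |τ_{X×Y}| = 25.


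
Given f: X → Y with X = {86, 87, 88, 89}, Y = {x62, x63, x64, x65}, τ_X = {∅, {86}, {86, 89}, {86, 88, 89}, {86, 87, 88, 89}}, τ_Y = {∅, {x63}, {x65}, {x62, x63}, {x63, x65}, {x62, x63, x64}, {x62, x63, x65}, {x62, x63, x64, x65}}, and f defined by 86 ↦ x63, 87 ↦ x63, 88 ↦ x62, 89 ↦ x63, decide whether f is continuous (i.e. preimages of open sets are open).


f is NOT continuous.

Compute f^{-1}(U) for each U ∈ τ_Y:
  U = ∅: f^{-1}(U) = ∅ ∈ τ_X ✓.
  U = {x63}: f^{-1}(U) = {86, 87, 89} ∉ τ_X ✗.
  U = {x65}: f^{-1}(U) = ∅ ∈ τ_X ✓.
  U = {x62, x63}: f^{-1}(U) = {86, 87, 88, 89} ∈ τ_X ✓.
  U = {x63, x65}: f^{-1}(U) = {86, 87, 89} ∉ τ_X ✗.
  U = {x62, x63, x64}: f^{-1}(U) = {86, 87, 88, 89} ∈ τ_X ✓.
  U = {x62, x63, x65}: f^{-1}(U) = {86, 87, 88, 89} ∈ τ_X ✓.
  U = {x62, x63, x64, x65}: f^{-1}(U) = {86, 87, 88, 89} ∈ τ_X ✓.
Found U = {x63} with f^{-1}(U) = {86, 87, 89} not in τ_X. Therefore f is NOT continuous.


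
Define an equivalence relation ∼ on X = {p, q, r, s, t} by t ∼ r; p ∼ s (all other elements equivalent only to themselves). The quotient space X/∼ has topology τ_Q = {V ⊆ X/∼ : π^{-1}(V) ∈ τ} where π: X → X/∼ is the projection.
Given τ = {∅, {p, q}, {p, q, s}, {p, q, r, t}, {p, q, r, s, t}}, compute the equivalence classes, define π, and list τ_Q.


X/∼ = {[p=s], [q], [r=t]}; |τ_Q| = 3.

Equivalence classes: [p=s], [q], [r=t].
Quotient map π: X → X/∼ sends p ↦ [p=s], q ↦ [q], r ↦ [r=t], s ↦ [p=s], t ↦ [r=t].
For each subset V ⊆ X/∼, compute π^{-1}(V) ⊆ X and check whether π^{-1}(V) ∈ τ. V is open in τ_Q iff π^{-1}(V) ∈ τ.
  V = {}: π^{-1}(V) = ∅ ∈ τ ✓.
  V = {[p=s]}: π^{-1}(V) = {p, s} ∉ τ ✗.
  V = {[q]}: π^{-1}(V) = {q} ∉ τ ✗.
  V = {[p=s], [q]}: π^{-1}(V) = {p, q, s} ∈ τ ✓.
  V = {[r=t]}: π^{-1}(V) = {r, t} ∉ τ ✗.
  V = {[p=s], [r=t]}: π^{-1}(V) = {p, r, s, t} ∉ τ ✗.
  V = {[q], [r=t]}: π^{-1}(V) = {q, r, t} ∉ τ ✗.
  V = {[p=s], [q], [r=t]}: π^{-1}(V) = {p, q, r, s, t} ∈ τ ✓.
Open sets in the quotient: τ_Q = {{}, {[p=s], [q]}, {[p=s], [q], [r=t]}} (3 elements).


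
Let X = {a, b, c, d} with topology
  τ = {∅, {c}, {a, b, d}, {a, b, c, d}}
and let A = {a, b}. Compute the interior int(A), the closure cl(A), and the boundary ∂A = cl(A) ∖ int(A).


int(A) = ∅, cl(A) = {a, b, d}, ∂A = {a, b, d}.

Closed sets in (X, τ) are complements of opens:
  closed(X, τ) = {∅, {c}, {a, b, d}, {a, b, c, d}}.
int(A) = ⋃ {U ∈ τ : U ⊆ A}. Opens contained in A: ∅.
Taking the union of these: int(A) = ∅.
cl(A) = ⋂ {C closed : A ⊆ C}. Closed sets containing A: {a, b, d}, {a, b, c, d}.
Intersecting these: cl(A) = {a, b, d}.
∂A = cl(A) ∖ int(A) = {a, b, d} ∖ ∅ = {a, b, d}.


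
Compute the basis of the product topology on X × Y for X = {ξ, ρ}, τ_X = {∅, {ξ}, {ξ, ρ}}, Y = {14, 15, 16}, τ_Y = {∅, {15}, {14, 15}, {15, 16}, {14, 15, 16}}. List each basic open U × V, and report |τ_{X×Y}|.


Basis B = {∅ × ∅, {ξ} × {15}, {ξ} × {14, 15}, {ξ} × {15, 16}, {ξ, ρ} × {15}, {ξ} × {14, 15, 16}, {ξ, ρ} × {14, 15}, {ξ, ρ} × {15, 16}, {ξ, ρ} × {14, 15, 16}}; |τ_{X×Y}| = 14.

Enumerate products U × V with U ∈ τ_X, V ∈ τ_Y (deduplicated):
  ∅ × ∅ = {} (∅)
  {ξ} × {15} = {(ξ,15)}
  {ξ} × {14, 15} = {(ξ,14), (ξ,15)}
  {ξ} × {15, 16} = {(ξ,15), (ξ,16)}
  {ξ, ρ} × {15} = {(ξ,15), (ρ,15)}
  {ξ} × {14, 15, 16} = {(ξ,14), (ξ,15), (ξ,16)}
  {ξ, ρ} × {14, 15} = {(ξ,14), (ξ,15), (ρ,14), (ρ,15)}
  {ξ, ρ} × {15, 16} = {(ξ,15), (ξ,16), (ρ,15), (ρ,16)}
  {ξ, ρ} × {14, 15, 16} = {(ξ,14), (ξ,15), (ξ,16), (ρ,14), (ρ,15), (ρ,16)}
These 9 distinct sets form the basis B.
Close under arbitrary unions to get τ_{X×Y}; counting gives |τ_{X×Y}| = 14.


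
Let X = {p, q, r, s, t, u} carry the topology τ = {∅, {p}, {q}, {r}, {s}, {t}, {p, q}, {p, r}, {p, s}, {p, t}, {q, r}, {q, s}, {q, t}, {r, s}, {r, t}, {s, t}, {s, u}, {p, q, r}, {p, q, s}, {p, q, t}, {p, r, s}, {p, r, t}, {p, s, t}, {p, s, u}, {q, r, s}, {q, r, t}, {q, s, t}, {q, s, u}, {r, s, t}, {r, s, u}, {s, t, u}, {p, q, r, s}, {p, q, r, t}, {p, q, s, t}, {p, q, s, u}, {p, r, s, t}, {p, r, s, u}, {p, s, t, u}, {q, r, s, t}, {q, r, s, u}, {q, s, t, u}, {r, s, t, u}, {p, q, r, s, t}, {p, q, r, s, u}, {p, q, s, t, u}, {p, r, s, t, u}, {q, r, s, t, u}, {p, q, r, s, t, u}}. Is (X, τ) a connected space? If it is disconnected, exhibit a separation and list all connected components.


(X, τ) is disconnected; components = [{p}, {q}, {r}, {t}, {s, u}].

Find clopen sets (U ∈ τ with X ∖ U ∈ τ):
  U = ∅, X ∖ U = {p, q, r, s, t, u} — both open, so U is clopen.
  U = {p}, X ∖ U = {q, r, s, t, u} — both open, so U is clopen.
  U = {q}, X ∖ U = {p, r, s, t, u} — both open, so U is clopen.
  U = {r}, X ∖ U = {p, q, s, t, u} — both open, so U is clopen.
  U = {t}, X ∖ U = {p, q, r, s, u} — both open, so U is clopen.
  U = {p, q}, X ∖ U = {r, s, t, u} — both open, so U is clopen.
  U = {p, r}, X ∖ U = {q, s, t, u} — both open, so U is clopen.
  U = {p, t}, X ∖ U = {q, r, s, u} — both open, so U is clopen.
  U = {q, r}, X ∖ U = {p, s, t, u} — both open, so U is clopen.
  U = {q, t}, X ∖ U = {p, r, s, u} — both open, so U is clopen.
  U = {r, t}, X ∖ U = {p, q, s, u} — both open, so U is clopen.
  U = {s, u}, X ∖ U = {p, q, r, t} — both open, so U is clopen.
  U = {p, q, r}, X ∖ U = {s, t, u} — both open, so U is clopen.
  U = {p, q, t}, X ∖ U = {r, s, u} — both open, so U is clopen.
  U = {p, r, t}, X ∖ U = {q, s, u} — both open, so U is clopen.
  U = {p, s, u}, X ∖ U = {q, r, t} — both open, so U is clopen.
  U = {q, r, t}, X ∖ U = {p, s, u} — both open, so U is clopen.
  U = {q, s, u}, X ∖ U = {p, r, t} — both open, so U is clopen.
  U = {r, s, u}, X ∖ U = {p, q, t} — both open, so U is clopen.
  U = {s, t, u}, X ∖ U = {p, q, r} — both open, so U is clopen.
  U = {p, q, r, t}, X ∖ U = {s, u} — both open, so U is clopen.
  U = {p, q, s, u}, X ∖ U = {r, t} — both open, so U is clopen.
  U = {p, r, s, u}, X ∖ U = {q, t} — both open, so U is clopen.
  U = {p, s, t, u}, X ∖ U = {q, r} — both open, so U is clopen.
  U = {q, r, s, u}, X ∖ U = {p, t} — both open, so U is clopen.
  U = {q, s, t, u}, X ∖ U = {p, r} — both open, so U is clopen.
  U = {r, s, t, u}, X ∖ U = {p, q} — both open, so U is clopen.
  U = {p, q, r, s, u}, X ∖ U = {t} — both open, so U is clopen.
  U = {p, q, s, t, u}, X ∖ U = {r} — both open, so U is clopen.
  U = {p, r, s, t, u}, X ∖ U = {q} — both open, so U is clopen.
  U = {q, r, s, t, u}, X ∖ U = {p} — both open, so U is clopen.
  U = {p, q, r, s, t, u}, X ∖ U = ∅ — both open, so U is clopen.
Nontrivial clopen(s) exist: e.g. {t}. So (X, τ) is disconnected.
Compute connected components by grouping points that agree on all clopens:
  component: {p}
  component: {q}
  component: {r}
  component: {t}
  component: {s, u}


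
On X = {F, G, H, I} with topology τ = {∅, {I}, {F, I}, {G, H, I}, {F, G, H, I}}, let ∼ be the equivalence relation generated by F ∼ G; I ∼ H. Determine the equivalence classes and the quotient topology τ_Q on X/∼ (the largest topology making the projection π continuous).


X/∼ = {[F=G], [H=I]}; |τ_Q| = 2.

Equivalence classes: [F=G], [H=I].
Quotient map π: X → X/∼ sends F ↦ [F=G], G ↦ [F=G], H ↦ [H=I], I ↦ [H=I].
For each subset V ⊆ X/∼, compute π^{-1}(V) ⊆ X and check whether π^{-1}(V) ∈ τ. V is open in τ_Q iff π^{-1}(V) ∈ τ.
  V = {}: π^{-1}(V) = ∅ ∈ τ ✓.
  V = {[F=G]}: π^{-1}(V) = {F, G} ∉ τ ✗.
  V = {[H=I]}: π^{-1}(V) = {H, I} ∉ τ ✗.
  V = {[F=G], [H=I]}: π^{-1}(V) = {F, G, H, I} ∈ τ ✓.
Open sets in the quotient: τ_Q = {{}, {[F=G], [H=I]}} (2 elements).


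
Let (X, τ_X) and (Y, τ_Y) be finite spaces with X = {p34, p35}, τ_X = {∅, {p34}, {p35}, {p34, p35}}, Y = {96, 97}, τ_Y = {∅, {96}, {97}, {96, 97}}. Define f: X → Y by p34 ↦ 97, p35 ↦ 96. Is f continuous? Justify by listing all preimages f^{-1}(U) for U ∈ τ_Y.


f IS continuous.

Compute f^{-1}(U) for each U ∈ τ_Y:
  U = ∅: f^{-1}(U) = ∅ ∈ τ_X ✓.
  U = {96}: f^{-1}(U) = {p35} ∈ τ_X ✓.
  U = {97}: f^{-1}(U) = {p34} ∈ τ_X ✓.
  U = {96, 97}: f^{-1}(U) = {p34, p35} ∈ τ_X ✓.
Every preimage lies in τ_X, so f IS continuous.


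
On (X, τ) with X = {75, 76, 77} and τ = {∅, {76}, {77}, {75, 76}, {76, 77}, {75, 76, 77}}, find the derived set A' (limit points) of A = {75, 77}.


A' = ∅

For each x ∈ X, list the open sets U ∈ τ with x ∈ U, then check whether U ∩ (A ∖ {x}) ≠ ∅ for every such U.
  x = 75: open {75, 76} ∋ x has {75, 76} ∩ (A ∖ {75}) = ∅, so x is NOT a limit point.
  x = 76: open {76} ∋ x has {76} ∩ (A ∖ {76}) = ∅, so x is NOT a limit point.
  x = 77: open {77} ∋ x has {77} ∩ (A ∖ {77}) = ∅, so x is NOT a limit point.
Collecting: A' = ∅.


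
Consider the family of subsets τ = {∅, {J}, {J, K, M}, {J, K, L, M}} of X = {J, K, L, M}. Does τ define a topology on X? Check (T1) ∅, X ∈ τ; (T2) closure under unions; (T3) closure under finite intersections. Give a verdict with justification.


τ IS a topology on X.

Axiom (T1): ∅ ∈ τ? Yes; X ∈ τ? Yes.
Axiom (T2/T3): check pairwise unions and intersections of members of τ.
All pairwise intersections and unions checked — each lies in τ. Therefore τ satisfies (T1), (T2), (T3): it IS a topology on X.


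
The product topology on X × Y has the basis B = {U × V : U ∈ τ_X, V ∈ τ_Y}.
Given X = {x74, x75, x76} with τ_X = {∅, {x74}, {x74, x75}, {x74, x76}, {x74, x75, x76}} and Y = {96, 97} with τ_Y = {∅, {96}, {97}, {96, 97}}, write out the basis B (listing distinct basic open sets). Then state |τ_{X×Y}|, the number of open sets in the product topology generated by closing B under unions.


Basis B = {∅ × ∅, {x74} × {96}, {x74} × {97}, {x74} × {96, 97}, {x74, x75} × {96}, {x74, x76} × {96}, {x74, x75} × {97}, {x74, x76} × {97}, {x74, x75, x76} × {96}, {x74, x75, x76} × {97}, {x74, x75} × {96, 97}, {x74, x76} × {96, 97}, {x74, x75, x76} × {96, 97}}; |τ_{X×Y}| = 25.

Enumerate products U × V with U ∈ τ_X, V ∈ τ_Y (deduplicated):
  ∅ × ∅ = {} (∅)
  {x74} × {96} = {(x74,96)}
  {x74} × {97} = {(x74,97)}
  {x74} × {96, 97} = {(x74,96), (x74,97)}
  {x74, x75} × {96} = {(x74,96), (x75,96)}
  {x74, x76} × {96} = {(x74,96), (x76,96)}
  {x74, x75} × {97} = {(x74,97), (x75,97)}
  {x74, x76} × {97} = {(x74,97), (x76,97)}
  {x74, x75, x76} × {96} = {(x74,96), (x75,96), (x76,96)}
  {x74, x75, x76} × {97} = {(x74,97), (x75,97), (x76,97)}
  {x74, x75} × {96, 97} = {(x74,96), (x74,97), (x75,96), (x75,97)}
  {x74, x76} × {96, 97} = {(x74,96), (x74,97), (x76,96), (x76,97)}
  {x74, x75, x76} × {96, 97} = {(x74,96), (x74,97), (x75,96), (x75,97), (x76,96), (x76,97)}
These 13 distinct sets form the basis B.
Close under arbitrary unions to get τ_{X×Y}; counting gives |τ_{X×Y}| = 25.


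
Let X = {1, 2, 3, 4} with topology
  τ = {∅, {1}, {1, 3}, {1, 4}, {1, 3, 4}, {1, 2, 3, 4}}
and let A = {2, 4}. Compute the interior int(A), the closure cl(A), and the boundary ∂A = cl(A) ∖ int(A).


int(A) = ∅, cl(A) = {2, 4}, ∂A = {2, 4}.

Closed sets in (X, τ) are complements of opens:
  closed(X, τ) = {∅, {2}, {2, 3}, {2, 4}, {2, 3, 4}, {1, 2, 3, 4}}.
int(A) = ⋃ {U ∈ τ : U ⊆ A}. Opens contained in A: ∅.
Taking the union of these: int(A) = ∅.
cl(A) = ⋂ {C closed : A ⊆ C}. Closed sets containing A: {2, 4}, {2, 3, 4}, {1, 2, 3, 4}.
Intersecting these: cl(A) = {2, 4}.
∂A = cl(A) ∖ int(A) = {2, 4} ∖ ∅ = {2, 4}.


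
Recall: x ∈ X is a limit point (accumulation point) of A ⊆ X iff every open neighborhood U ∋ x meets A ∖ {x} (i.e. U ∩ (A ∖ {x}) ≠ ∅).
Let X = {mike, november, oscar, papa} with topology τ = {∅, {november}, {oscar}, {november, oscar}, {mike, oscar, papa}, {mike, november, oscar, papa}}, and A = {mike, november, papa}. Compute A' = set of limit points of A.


A' = {mike, papa}

For each x ∈ X, list the open sets U ∈ τ with x ∈ U, then check whether U ∩ (A ∖ {x}) ≠ ∅ for every such U.
  x = mike: opens ∋ x are {mike, oscar, papa}, {mike, november, oscar, papa}; each meets A ∖ {mike}, so x IS a limit point.
  x = november: open {november} ∋ x has {november} ∩ (A ∖ {november}) = ∅, so x is NOT a limit point.
  x = oscar: open {oscar} ∋ x has {oscar} ∩ (A ∖ {oscar}) = ∅, so x is NOT a limit point.
  x = papa: opens ∋ x are {mike, oscar, papa}, {mike, november, oscar, papa}; each meets A ∖ {papa}, so x IS a limit point.
Collecting: A' = {mike, papa}.


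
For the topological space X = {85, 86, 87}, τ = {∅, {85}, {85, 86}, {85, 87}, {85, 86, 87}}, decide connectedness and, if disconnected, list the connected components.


(X, τ) is connected.

Find clopen sets (U ∈ τ with X ∖ U ∈ τ):
  U = ∅, X ∖ U = {85, 86, 87} — both open, so U is clopen.
  U = {85, 86, 87}, X ∖ U = ∅ — both open, so U is clopen.
Only trivial clopens (∅ and X) exist, so (X, τ) is connected.
Compute connected components by grouping points that agree on all clopens:
  component: {85, 86, 87}


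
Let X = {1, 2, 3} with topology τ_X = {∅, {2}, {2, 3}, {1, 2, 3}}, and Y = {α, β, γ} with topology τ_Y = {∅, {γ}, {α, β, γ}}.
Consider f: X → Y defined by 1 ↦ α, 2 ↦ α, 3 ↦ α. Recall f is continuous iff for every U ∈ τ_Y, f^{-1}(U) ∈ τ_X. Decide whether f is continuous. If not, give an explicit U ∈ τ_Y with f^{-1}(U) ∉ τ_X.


f IS continuous.

Compute f^{-1}(U) for each U ∈ τ_Y:
  U = ∅: f^{-1}(U) = ∅ ∈ τ_X ✓.
  U = {γ}: f^{-1}(U) = ∅ ∈ τ_X ✓.
  U = {α, β, γ}: f^{-1}(U) = {1, 2, 3} ∈ τ_X ✓.
Every preimage lies in τ_X, so f IS continuous.


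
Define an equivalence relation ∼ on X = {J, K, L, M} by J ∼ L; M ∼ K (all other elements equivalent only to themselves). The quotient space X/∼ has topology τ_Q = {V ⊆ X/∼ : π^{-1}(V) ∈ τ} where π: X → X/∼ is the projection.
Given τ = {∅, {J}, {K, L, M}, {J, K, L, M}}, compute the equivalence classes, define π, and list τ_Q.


X/∼ = {[J=L], [K=M]}; |τ_Q| = 2.

Equivalence classes: [J=L], [K=M].
Quotient map π: X → X/∼ sends J ↦ [J=L], K ↦ [K=M], L ↦ [J=L], M ↦ [K=M].
For each subset V ⊆ X/∼, compute π^{-1}(V) ⊆ X and check whether π^{-1}(V) ∈ τ. V is open in τ_Q iff π^{-1}(V) ∈ τ.
  V = {}: π^{-1}(V) = ∅ ∈ τ ✓.
  V = {[J=L]}: π^{-1}(V) = {J, L} ∉ τ ✗.
  V = {[K=M]}: π^{-1}(V) = {K, M} ∉ τ ✗.
  V = {[J=L], [K=M]}: π^{-1}(V) = {J, K, L, M} ∈ τ ✓.
Open sets in the quotient: τ_Q = {{}, {[J=L], [K=M]}} (2 elements).


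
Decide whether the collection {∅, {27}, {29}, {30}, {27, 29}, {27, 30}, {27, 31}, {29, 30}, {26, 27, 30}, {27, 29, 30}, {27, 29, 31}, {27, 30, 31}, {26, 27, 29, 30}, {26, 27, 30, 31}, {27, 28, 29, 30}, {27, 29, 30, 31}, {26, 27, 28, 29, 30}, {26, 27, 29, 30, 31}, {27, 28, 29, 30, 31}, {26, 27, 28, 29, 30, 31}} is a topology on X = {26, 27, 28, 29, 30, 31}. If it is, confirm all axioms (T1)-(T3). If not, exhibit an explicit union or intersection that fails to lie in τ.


τ IS a topology on X.

Axiom (T1): ∅ ∈ τ? Yes; X ∈ τ? Yes.
Axiom (T2/T3): check pairwise unions and intersections of members of τ.
All pairwise intersections and unions checked — each lies in τ. Therefore τ satisfies (T1), (T2), (T3): it IS a topology on X.


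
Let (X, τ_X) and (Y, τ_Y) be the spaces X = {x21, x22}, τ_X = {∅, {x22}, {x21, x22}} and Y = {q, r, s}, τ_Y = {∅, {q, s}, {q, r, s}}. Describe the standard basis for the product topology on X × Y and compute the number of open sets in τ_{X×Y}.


Basis B = {∅ × ∅, {x22} × {q, s}, {x22} × {q, r, s}, {x21, x22} × {q, s}, {x21, x22} × {q, r, s}}; |τ_{X×Y}| = 6.

Enumerate products U × V with U ∈ τ_X, V ∈ τ_Y (deduplicated):
  ∅ × ∅ = {} (∅)
  {x22} × {q, s} = {(x22,q), (x22,s)}
  {x22} × {q, r, s} = {(x22,q), (x22,r), (x22,s)}
  {x21, x22} × {q, s} = {(x21,q), (x21,s), (x22,q), (x22,s)}
  {x21, x22} × {q, r, s} = {(x21,q), (x21,r), (x21,s), (x22,q), (x22,r), (x22,s)}
These 5 distinct sets form the basis B.
Close under arbitrary unions to get τ_{X×Y}; counting gives |τ_{X×Y}| = 6.


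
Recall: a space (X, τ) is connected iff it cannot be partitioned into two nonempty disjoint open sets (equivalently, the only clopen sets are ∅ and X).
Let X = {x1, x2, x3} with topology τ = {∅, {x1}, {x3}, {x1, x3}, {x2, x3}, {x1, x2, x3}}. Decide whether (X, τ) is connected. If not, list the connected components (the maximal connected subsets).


(X, τ) is disconnected; components = [{x1}, {x2, x3}].

Find clopen sets (U ∈ τ with X ∖ U ∈ τ):
  U = ∅, X ∖ U = {x1, x2, x3} — both open, so U is clopen.
  U = {x1}, X ∖ U = {x2, x3} — both open, so U is clopen.
  U = {x2, x3}, X ∖ U = {x1} — both open, so U is clopen.
  U = {x1, x2, x3}, X ∖ U = ∅ — both open, so U is clopen.
Nontrivial clopen(s) exist: e.g. {x2, x3}. So (X, τ) is disconnected.
Compute connected components by grouping points that agree on all clopens:
  component: {x1}
  component: {x2, x3}


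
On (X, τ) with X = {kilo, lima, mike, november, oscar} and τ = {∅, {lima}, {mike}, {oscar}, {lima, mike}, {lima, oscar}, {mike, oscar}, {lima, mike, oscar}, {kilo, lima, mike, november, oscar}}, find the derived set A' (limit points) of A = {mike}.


A' = {kilo, november}

For each x ∈ X, list the open sets U ∈ τ with x ∈ U, then check whether U ∩ (A ∖ {x}) ≠ ∅ for every such U.
  x = kilo: opens ∋ x are {kilo, lima, mike, november, oscar}; each meets A ∖ {kilo}, so x IS a limit point.
  x = lima: open {lima} ∋ x has {lima} ∩ (A ∖ {lima}) = ∅, so x is NOT a limit point.
  x = mike: open {mike} ∋ x has {mike} ∩ (A ∖ {mike}) = ∅, so x is NOT a limit point.
  x = november: opens ∋ x are {kilo, lima, mike, november, oscar}; each meets A ∖ {november}, so x IS a limit point.
  x = oscar: open {oscar} ∋ x has {oscar} ∩ (A ∖ {oscar}) = ∅, so x is NOT a limit point.
Collecting: A' = {kilo, november}.


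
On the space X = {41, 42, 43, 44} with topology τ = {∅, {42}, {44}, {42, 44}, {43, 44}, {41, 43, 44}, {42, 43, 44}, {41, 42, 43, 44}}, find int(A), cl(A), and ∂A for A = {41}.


int(A) = ∅, cl(A) = {41}, ∂A = {41}.

Closed sets in (X, τ) are complements of opens:
  closed(X, τ) = {∅, {41}, {42}, {41, 42}, {41, 43}, {41, 42, 43}, {41, 43, 44}, {41, 42, 43, 44}}.
int(A) = ⋃ {U ∈ τ : U ⊆ A}. Opens contained in A: ∅.
Taking the union of these: int(A) = ∅.
cl(A) = ⋂ {C closed : A ⊆ C}. Closed sets containing A: {41}, {41, 42}, {41, 43}, {41, 42, 43}, {41, 43, 44}, {41, 42, 43, 44}.
Intersecting these: cl(A) = {41}.
∂A = cl(A) ∖ int(A) = {41} ∖ ∅ = {41}.


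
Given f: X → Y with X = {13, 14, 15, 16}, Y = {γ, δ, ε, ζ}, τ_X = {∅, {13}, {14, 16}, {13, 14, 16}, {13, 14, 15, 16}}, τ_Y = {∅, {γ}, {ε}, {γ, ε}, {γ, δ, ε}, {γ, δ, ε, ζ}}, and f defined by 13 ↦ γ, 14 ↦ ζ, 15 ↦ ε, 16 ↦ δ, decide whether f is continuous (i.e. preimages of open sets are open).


f is NOT continuous.

Compute f^{-1}(U) for each U ∈ τ_Y:
  U = ∅: f^{-1}(U) = ∅ ∈ τ_X ✓.
  U = {γ}: f^{-1}(U) = {13} ∈ τ_X ✓.
  U = {ε}: f^{-1}(U) = {15} ∉ τ_X ✗.
  U = {γ, ε}: f^{-1}(U) = {13, 15} ∉ τ_X ✗.
  U = {γ, δ, ε}: f^{-1}(U) = {13, 15, 16} ∉ τ_X ✗.
  U = {γ, δ, ε, ζ}: f^{-1}(U) = {13, 14, 15, 16} ∈ τ_X ✓.
Found U = {ε} with f^{-1}(U) = {15} not in τ_X. Therefore f is NOT continuous.


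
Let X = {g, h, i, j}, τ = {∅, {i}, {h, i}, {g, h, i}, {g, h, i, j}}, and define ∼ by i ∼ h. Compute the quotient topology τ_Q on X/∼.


X/∼ = {[g], [h=i], [j]}; |τ_Q| = 4.

Equivalence classes: [g], [h=i], [j].
Quotient map π: X → X/∼ sends g ↦ [g], h ↦ [h=i], i ↦ [h=i], j ↦ [j].
For each subset V ⊆ X/∼, compute π^{-1}(V) ⊆ X and check whether π^{-1}(V) ∈ τ. V is open in τ_Q iff π^{-1}(V) ∈ τ.
  V = {}: π^{-1}(V) = ∅ ∈ τ ✓.
  V = {[g]}: π^{-1}(V) = {g} ∉ τ ✗.
  V = {[h=i]}: π^{-1}(V) = {h, i} ∈ τ ✓.
  V = {[g], [h=i]}: π^{-1}(V) = {g, h, i} ∈ τ ✓.
  V = {[j]}: π^{-1}(V) = {j} ∉ τ ✗.
  V = {[g], [j]}: π^{-1}(V) = {g, j} ∉ τ ✗.
  V = {[h=i], [j]}: π^{-1}(V) = {h, i, j} ∉ τ ✗.
  V = {[g], [h=i], [j]}: π^{-1}(V) = {g, h, i, j} ∈ τ ✓.
Open sets in the quotient: τ_Q = {{}, {[h=i]}, {[g], [h=i]}, {[g], [h=i], [j]}} (4 elements).


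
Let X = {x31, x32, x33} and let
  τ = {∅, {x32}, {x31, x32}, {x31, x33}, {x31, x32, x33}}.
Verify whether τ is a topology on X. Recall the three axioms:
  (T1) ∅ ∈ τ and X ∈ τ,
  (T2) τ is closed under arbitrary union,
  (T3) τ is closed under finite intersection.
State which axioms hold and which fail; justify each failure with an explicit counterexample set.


τ is NOT a topology on X.

Axiom (T1): ∅ ∈ τ? Yes; X ∈ τ? Yes.
Axiom (T2/T3): check pairwise unions and intersections of members of τ.
Counterexample for (T3): {x31, x32} ∩ {x31, x33} = {x31} ∉ τ. Therefore τ is NOT a topology.


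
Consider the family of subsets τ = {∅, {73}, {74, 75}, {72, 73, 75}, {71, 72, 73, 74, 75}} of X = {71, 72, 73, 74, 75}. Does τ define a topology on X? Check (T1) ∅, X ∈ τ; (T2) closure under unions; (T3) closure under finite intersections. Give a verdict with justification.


τ is NOT a topology on X.

Axiom (T1): ∅ ∈ τ? Yes; X ∈ τ? Yes.
Axiom (T2/T3): check pairwise unions and intersections of members of τ.
Counterexample for (T2): {73} ∪ {74, 75} = {73, 74, 75} ∉ τ. Therefore τ is NOT a topology.


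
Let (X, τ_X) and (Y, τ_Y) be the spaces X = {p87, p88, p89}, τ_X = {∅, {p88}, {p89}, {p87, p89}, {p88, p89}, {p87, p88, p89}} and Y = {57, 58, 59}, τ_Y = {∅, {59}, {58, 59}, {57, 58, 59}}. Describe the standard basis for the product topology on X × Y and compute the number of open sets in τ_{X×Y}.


Basis B = {∅ × ∅, {p88} × {59}, {p89} × {59}, {p87, p89} × {59}, {p88} × {58, 59}, {p88, p89} × {59}, {p89} × {58, 59}, {p87, p88, p89} × {59}, {p88} × {57, 58, 59}, {p89} × {57, 58, 59}, {p87, p89} × {58, 59}, {p88, p89} × {58, 59}, {p87, p89} × {57, 58, 59}, {p87, p88, p89} × {58, 59}, {p88, p89} × {57, 58, 59}, {p87, p88, p89} × {57, 58, 59}}; |τ_{X×Y}| = 40.

Enumerate products U × V with U ∈ τ_X, V ∈ τ_Y (deduplicated):
  ∅ × ∅ = {} (∅)
  {p88} × {59} = {(p88,59)}
  {p89} × {59} = {(p89,59)}
  {p87, p89} × {59} = {(p87,59), (p89,59)}
  {p88} × {58, 59} = {(p88,58), (p88,59)}
  {p88, p89} × {59} = {(p88,59), (p89,59)}
  {p89} × {58, 59} = {(p89,58), (p89,59)}
  {p87, p88, p89} × {59} = {(p87,59), (p88,59), (p89,59)}
  {p88} × {57, 58, 59} = {(p88,57), (p88,58), (p88,59)}
  {p89} × {57, 58, 59} = {(p89,57), (p89,58), (p89,59)}
  {p87, p89} × {58, 59} = {(p87,58), (p87,59), (p89,58), (p89,59)}
  {p88, p89} × {58, 59} = {(p88,58), (p88,59), (p89,58), (p89,59)}
  {p87, p89} × {57, 58, 59} = {(p87,57), (p87,58), (p87,59), (p89,57), (p89,58), (p89,59)}
  {p87, p88, p89} × {58, 59} = {(p87,58), (p87,59), (p88,58), (p88,59), (p89,58), (p89,59)}
  {p88, p89} × {57, 58, 59} = {(p88,57), (p88,58), (p88,59), (p89,57), (p89,58), (p89,59)}
  {p87, p88, p89} × {57, 58, 59} = {(p87,57), (p87,58), (p87,59), (p88,57), (p88,58), (p88,59), (p89,57), (p89,58), (p89,59)}
These 16 distinct sets form the basis B.
Close under arbitrary unions to get τ_{X×Y}; counting gives |τ_{X×Y}| = 40.


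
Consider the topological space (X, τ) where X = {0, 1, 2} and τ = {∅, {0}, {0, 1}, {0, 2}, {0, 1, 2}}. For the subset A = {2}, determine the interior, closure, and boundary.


int(A) = ∅, cl(A) = {2}, ∂A = {2}.

Closed sets in (X, τ) are complements of opens:
  closed(X, τ) = {∅, {1}, {2}, {1, 2}, {0, 1, 2}}.
int(A) = ⋃ {U ∈ τ : U ⊆ A}. Opens contained in A: ∅.
Taking the union of these: int(A) = ∅.
cl(A) = ⋂ {C closed : A ⊆ C}. Closed sets containing A: {2}, {1, 2}, {0, 1, 2}.
Intersecting these: cl(A) = {2}.
∂A = cl(A) ∖ int(A) = {2} ∖ ∅ = {2}.


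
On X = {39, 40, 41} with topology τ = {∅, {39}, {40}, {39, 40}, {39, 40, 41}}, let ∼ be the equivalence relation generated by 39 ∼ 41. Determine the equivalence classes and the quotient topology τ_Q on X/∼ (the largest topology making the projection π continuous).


X/∼ = {[39=41], [40]}; |τ_Q| = 3.

Equivalence classes: [39=41], [40].
Quotient map π: X → X/∼ sends 39 ↦ [39=41], 40 ↦ [40], 41 ↦ [39=41].
For each subset V ⊆ X/∼, compute π^{-1}(V) ⊆ X and check whether π^{-1}(V) ∈ τ. V is open in τ_Q iff π^{-1}(V) ∈ τ.
  V = {}: π^{-1}(V) = ∅ ∈ τ ✓.
  V = {[39=41]}: π^{-1}(V) = {39, 41} ∉ τ ✗.
  V = {[40]}: π^{-1}(V) = {40} ∈ τ ✓.
  V = {[39=41], [40]}: π^{-1}(V) = {39, 40, 41} ∈ τ ✓.
Open sets in the quotient: τ_Q = {{}, {[40]}, {[39=41], [40]}} (3 elements).


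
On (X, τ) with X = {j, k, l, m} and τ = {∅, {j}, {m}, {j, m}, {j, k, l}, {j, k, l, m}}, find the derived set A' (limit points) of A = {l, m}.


A' = {k}

For each x ∈ X, list the open sets U ∈ τ with x ∈ U, then check whether U ∩ (A ∖ {x}) ≠ ∅ for every such U.
  x = j: open {j} ∋ x has {j} ∩ (A ∖ {j}) = ∅, so x is NOT a limit point.
  x = k: opens ∋ x are {j, k, l}, {j, k, l, m}; each meets A ∖ {k}, so x IS a limit point.
  x = l: open {j, k, l} ∋ x has {j, k, l} ∩ (A ∖ {l}) = ∅, so x is NOT a limit point.
  x = m: open {m} ∋ x has {m} ∩ (A ∖ {m}) = ∅, so x is NOT a limit point.
Collecting: A' = {k}.


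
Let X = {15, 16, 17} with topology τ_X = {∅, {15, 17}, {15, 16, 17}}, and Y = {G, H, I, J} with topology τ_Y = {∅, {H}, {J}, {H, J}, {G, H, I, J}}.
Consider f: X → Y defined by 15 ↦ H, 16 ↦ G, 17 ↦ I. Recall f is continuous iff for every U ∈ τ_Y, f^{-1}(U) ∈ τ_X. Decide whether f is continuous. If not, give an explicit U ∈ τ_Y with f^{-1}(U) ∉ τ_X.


f is NOT continuous.

Compute f^{-1}(U) for each U ∈ τ_Y:
  U = ∅: f^{-1}(U) = ∅ ∈ τ_X ✓.
  U = {H}: f^{-1}(U) = {15} ∉ τ_X ✗.
  U = {J}: f^{-1}(U) = ∅ ∈ τ_X ✓.
  U = {H, J}: f^{-1}(U) = {15} ∉ τ_X ✗.
  U = {G, H, I, J}: f^{-1}(U) = {15, 16, 17} ∈ τ_X ✓.
Found U = {H} with f^{-1}(U) = {15} not in τ_X. Therefore f is NOT continuous.
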